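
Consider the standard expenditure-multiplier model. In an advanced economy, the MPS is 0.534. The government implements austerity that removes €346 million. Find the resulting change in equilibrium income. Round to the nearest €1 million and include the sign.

MPC = 1 − MPS = 1 − 0.534 = 0.466.
Expenditure multiplier = 1/(1 − MPC) = 1/(1 − 0.466) = 1/0.534 ≈ 1.873.
ΔY = k × ΔG = (−€346 million) / 0.534 ≈ −€648 million.

−€648 million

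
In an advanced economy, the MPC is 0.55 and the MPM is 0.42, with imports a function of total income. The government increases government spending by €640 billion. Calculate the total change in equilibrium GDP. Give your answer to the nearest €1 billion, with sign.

+€736 billion

Government-spending multiplier = 1/(1 − c + m) = 1/(1 − 0.55 + 0.42) = 1/0.87 ≈ 1.149.
ΔY = k × ΔG = (+€640 billion) / 0.87 ≈ +€736 billion.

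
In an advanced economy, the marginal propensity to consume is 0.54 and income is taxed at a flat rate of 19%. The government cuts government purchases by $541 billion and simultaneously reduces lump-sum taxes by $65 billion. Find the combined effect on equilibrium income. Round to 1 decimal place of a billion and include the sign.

−$899.2 billion

Expenditure multiplier = 1/(1 − c(1−t)) = 1/(1 − 0.54×0.81) = 1/0.5626 ≈ 1.777.
ΔG contributes k·ΔG = (−$541 billion) / 0.5626 ≈ −$961.6 billion.
ΔT of −$65 billion changes first-round spending by −c·ΔT = +$35.1 billion, contributing k·(−c·ΔT) = (+$35.1 billion) / 0.5626 ≈ +$62.4 billion.
Net ΔY = k(ΔG − c·ΔT) = (−$505.9 billion) / 0.5626 ≈ −$899.2 billion.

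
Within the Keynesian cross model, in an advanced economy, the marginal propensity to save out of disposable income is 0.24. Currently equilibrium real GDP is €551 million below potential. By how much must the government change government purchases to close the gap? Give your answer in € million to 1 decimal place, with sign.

MPC = 1 − MPS = 1 − 0.24 = 0.76.
Spending multiplier = 1/(1 − MPC) = 1/(1 − 0.76) = 1/0.24 ≈ 4.167.
Need ΔY = +€551 million, so ΔG = ΔY/k = (+€551 million) × 0.24 ≈ +€132.2 million.
The government should increase government purchases by €132.2 million.

+€132.2 million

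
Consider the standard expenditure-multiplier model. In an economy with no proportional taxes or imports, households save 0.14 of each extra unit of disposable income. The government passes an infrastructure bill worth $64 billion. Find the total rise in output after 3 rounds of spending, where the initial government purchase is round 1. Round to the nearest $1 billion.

MPC = 1 − MPS = 1 − 0.14 = 0.86.
Round 1 adds ΔG = $64 billion; each later round is MPC = 0.86 times the previous.
After 3 rounds: 64 + 55.04 + 47.3344 = ΔG·(1 − c^3)/(1 − c) = 64 × (1 − 0.636056)/0.14 ≈ $166 billion.

$166 billion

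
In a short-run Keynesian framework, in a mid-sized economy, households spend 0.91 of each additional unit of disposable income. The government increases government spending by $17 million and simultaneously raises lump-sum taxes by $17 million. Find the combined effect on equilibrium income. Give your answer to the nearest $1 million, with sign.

+$17 million

Expenditure multiplier = 1/(1 − MPC) = 1/(1 − 0.91) = 1/0.09 ≈ 11.111.
ΔG contributes k·ΔG = (+$17 million) / 0.09 ≈ +$188.9 million.
ΔT of +$17 million changes first-round spending by −c·ΔT = −$15.47 million, contributing k·(−c·ΔT) = (−$15.47 million) / 0.09 ≈ −$171.9 million.
With ΔG = ΔT and no other leakages, the balanced-budget multiplier is 1, so ΔY = ΔG = +$17 million.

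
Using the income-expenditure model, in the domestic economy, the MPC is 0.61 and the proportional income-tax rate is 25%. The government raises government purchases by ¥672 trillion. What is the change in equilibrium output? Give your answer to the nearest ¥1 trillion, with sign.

+¥1,239 trillion

Expenditure multiplier = 1/(1 − c(1−t)) = 1/(1 − 0.61×0.75) = 1/0.5425 ≈ 1.843.
ΔY = k × ΔG = (+¥672 trillion) / 0.5425 ≈ +¥1,239 trillion.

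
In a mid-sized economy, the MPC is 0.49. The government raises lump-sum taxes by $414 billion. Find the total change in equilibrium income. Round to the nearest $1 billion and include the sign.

−$398 billion

A lump-sum tax change of +$414 billion shifts disposable income by −$414 billion; first-round consumption changes by −c × ΔT = −0.49 × (+$414 billion) = −$202.86 billion.
Expenditure multiplier = 1/(1 − MPC) = 1/(1 − 0.49) = 1/0.51 ≈ 1.961.
The tax multiplier is −c × k ≈ −0.961, so ΔY = k × (−c·ΔT) = (−$202.86 billion) / 0.51 ≈ −$398 billion.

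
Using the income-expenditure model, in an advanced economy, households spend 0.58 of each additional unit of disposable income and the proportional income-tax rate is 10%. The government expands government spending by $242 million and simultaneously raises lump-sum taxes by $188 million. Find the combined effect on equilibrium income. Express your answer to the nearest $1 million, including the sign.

+$278 million

Expenditure multiplier = 1/(1 − c(1−t)) = 1/(1 − 0.58×0.9) = 1/0.478 ≈ 2.092.
ΔG contributes k·ΔG = (+$242 million) / 0.478 ≈ +$506.3 million.
ΔT of +$188 million changes first-round spending by −c·ΔT = −$109.04 million, contributing k·(−c·ΔT) = (−$109.04 million) / 0.478 ≈ −$228.1 million.
Net ΔY = k(ΔG − c·ΔT) = (+$132.96 million) / 0.478 ≈ +$278 million.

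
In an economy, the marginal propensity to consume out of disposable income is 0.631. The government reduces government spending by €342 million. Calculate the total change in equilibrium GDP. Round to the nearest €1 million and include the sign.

Spending multiplier = 1/(1 − MPC) = 1/(1 − 0.631) = 1/0.369 ≈ 2.71.
ΔY = k × ΔG = (−€342 million) / 0.369 ≈ −€927 million.

−€927 million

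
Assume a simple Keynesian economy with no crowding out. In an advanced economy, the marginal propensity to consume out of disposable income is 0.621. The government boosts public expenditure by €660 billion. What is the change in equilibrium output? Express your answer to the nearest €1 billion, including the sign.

+€1,741 billion

Expenditure multiplier = 1/(1 − MPC) = 1/(1 − 0.621) = 1/0.379 ≈ 2.639.
ΔY = k × ΔG = (+€660 billion) / 0.379 ≈ +€1,741 billion.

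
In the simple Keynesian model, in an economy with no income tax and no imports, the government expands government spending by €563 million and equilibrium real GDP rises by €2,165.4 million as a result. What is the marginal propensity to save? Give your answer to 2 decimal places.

Implied spending multiplier k = ΔY/ΔG = 2,165.4/563 ≈ 3.8462.
Since k = 1/(1 − MPC), MPC = 1 − 1/k = 1 − ΔG/ΔY = 1 − 563/2,165.4 ≈ 0.74.
MPS = 1 − MPC = 0.26.

0.26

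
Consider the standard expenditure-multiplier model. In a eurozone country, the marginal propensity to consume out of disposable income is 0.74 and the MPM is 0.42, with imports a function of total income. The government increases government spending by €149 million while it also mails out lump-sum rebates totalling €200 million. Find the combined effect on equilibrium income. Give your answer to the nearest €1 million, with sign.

+€437 million

Expenditure multiplier = 1/(1 − c + m) = 1/(1 − 0.74 + 0.42) = 1/0.68 ≈ 1.471.
ΔG contributes k·ΔG = (+€149 million) / 0.68 ≈ +€219.1 million.
ΔT of −€200 million changes first-round spending by −c·ΔT = +€148 million, contributing k·(−c·ΔT) = (+€148 million) / 0.68 ≈ +€217.6 million.
Net ΔY = k(ΔG − c·ΔT) = (+€297 million) / 0.68 ≈ +€437 million.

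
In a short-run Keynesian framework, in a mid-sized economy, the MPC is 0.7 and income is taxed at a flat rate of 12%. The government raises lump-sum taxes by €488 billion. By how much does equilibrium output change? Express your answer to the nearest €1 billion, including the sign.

−€890 billion

A lump-sum tax change of +€488 billion shifts disposable income by −€488 billion; first-round consumption changes by −c × ΔT = −0.7 × (+€488 billion) = −€341.6 billion.
Expenditure multiplier = 1/(1 − c(1−t)) = 1/(1 − 0.7×0.88) = 1/0.384 ≈ 2.604.
The tax multiplier is −c × k ≈ −1.823, so ΔY = k × (−c·ΔT) = (−€341.6 billion) / 0.384 ≈ −€890 billion.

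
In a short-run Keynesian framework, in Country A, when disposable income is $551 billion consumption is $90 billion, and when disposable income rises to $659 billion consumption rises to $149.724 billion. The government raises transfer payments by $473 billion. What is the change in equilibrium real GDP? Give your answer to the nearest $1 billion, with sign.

MPC = ΔC/ΔYd = (149.724 − 90)/(659 − 551) = 59.724/108 = 0.553.
The transfer change shifts disposable income by +$473 billion, so first-round consumption changes by c·ΔTR = 0.553 × (+$473 billion) = +$261.569 billion.
Expenditure multiplier = 1/(1 − MPC) = 1/(1 − 0.553) = 1/0.447 ≈ 2.237.
The transfer multiplier is c × k ≈ 1.237, so ΔY = k × (c·ΔTR) = (+$261.569 billion) / 0.447 ≈ +$585 billion.

+$585 billion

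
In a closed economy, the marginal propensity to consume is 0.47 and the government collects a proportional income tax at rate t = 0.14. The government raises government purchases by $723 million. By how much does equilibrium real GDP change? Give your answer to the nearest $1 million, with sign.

Spending multiplier = 1/(1 − c(1−t)) = 1/(1 − 0.47×0.86) = 1/0.5958 ≈ 1.678.
ΔY = k × ΔG = (+$723 million) / 0.5958 ≈ +$1,213 million.

+$1,213 million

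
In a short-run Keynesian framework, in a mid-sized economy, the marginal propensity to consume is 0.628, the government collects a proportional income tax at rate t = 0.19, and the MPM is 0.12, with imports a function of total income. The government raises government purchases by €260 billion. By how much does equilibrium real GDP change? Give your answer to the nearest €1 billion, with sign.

+€425 billion

Expenditure multiplier = 1/(1 − c(1−t) + m) = 1/(1 − 0.628×0.81 + 0.12) = 1/0.61132 ≈ 1.636.
ΔY = k × ΔG = (+€260 billion) / 0.61132 ≈ +€425 billion.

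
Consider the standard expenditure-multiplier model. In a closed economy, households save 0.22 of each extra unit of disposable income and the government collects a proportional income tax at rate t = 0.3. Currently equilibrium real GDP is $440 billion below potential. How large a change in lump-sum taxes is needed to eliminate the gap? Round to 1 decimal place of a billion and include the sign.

−$256.1 billion

MPC = 1 − MPS = 1 − 0.22 = 0.78.
Spending multiplier = 1/(1 − c(1−t)) = 1/(1 − 0.78×0.7) = 1/0.454 ≈ 2.203.
Tax multiplier = −c·k = −0.78/0.454 ≈ −1.718. Need ΔY = +$440 billion, so ΔT = ΔY/(−c·k) = −(+$440 billion) × 0.454 / 0.78 ≈ −$256.1 billion.
The government should cut lump-sum taxes by $256.1 billion.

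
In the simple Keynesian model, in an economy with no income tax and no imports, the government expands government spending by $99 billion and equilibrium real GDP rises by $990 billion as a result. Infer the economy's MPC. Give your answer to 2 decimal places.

0.90

Implied spending multiplier k = ΔY/ΔG = 990/99 = 10.
Since k = 1/(1 − MPC), MPC = 1 − 1/k = 1 − ΔG/ΔY = 1 − 99/990 = 0.90.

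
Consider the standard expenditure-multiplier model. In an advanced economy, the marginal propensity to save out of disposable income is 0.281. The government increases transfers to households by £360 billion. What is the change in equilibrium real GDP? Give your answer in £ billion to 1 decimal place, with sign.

MPC = 1 − MPS = 1 − 0.281 = 0.719.
The transfer change shifts disposable income by +£360 billion, so first-round consumption changes by c·ΔTR = 0.719 × (+£360 billion) = +£258.84 billion.
Expenditure multiplier = 1/(1 − MPC) = 1/(1 − 0.719) = 1/0.281 ≈ 3.559.
The transfer multiplier is c × k ≈ 2.559, so ΔY = k × (c·ΔTR) = (+£258.84 billion) / 0.281 ≈ +£921.1 billion.

+£921.1 billion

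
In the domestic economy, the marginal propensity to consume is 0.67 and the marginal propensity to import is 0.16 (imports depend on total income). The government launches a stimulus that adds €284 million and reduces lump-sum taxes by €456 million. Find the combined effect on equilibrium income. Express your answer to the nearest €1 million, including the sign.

+€1,203 million

Expenditure multiplier = 1/(1 − c + m) = 1/(1 − 0.67 + 0.16) = 1/0.49 ≈ 2.041.
ΔG contributes k·ΔG = (+€284 million) / 0.49 ≈ +€579.6 million.
ΔT of −€456 million changes first-round spending by −c·ΔT = +€305.52 million, contributing k·(−c·ΔT) = (+€305.52 million) / 0.49 ≈ +€623.5 million.
Net ΔY = k(ΔG − c·ΔT) = (+€589.52 million) / 0.49 ≈ +€1,203 million.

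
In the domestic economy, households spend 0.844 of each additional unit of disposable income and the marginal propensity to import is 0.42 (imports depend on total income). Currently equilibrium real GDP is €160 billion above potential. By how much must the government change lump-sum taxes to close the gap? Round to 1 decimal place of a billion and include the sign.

Spending multiplier = 1/(1 − c + m) = 1/(1 − 0.844 + 0.42) = 1/0.576 ≈ 1.736.
Tax multiplier = −c·k = −0.844/0.576 ≈ −1.465. Need ΔY = −€160 billion, so ΔT = ΔY/(−c·k) = −(−€160 billion) × 0.576 / 0.844 ≈ +€109.2 billion.
The government should raise lump-sum taxes by €109.2 billion.

+€109.2 billion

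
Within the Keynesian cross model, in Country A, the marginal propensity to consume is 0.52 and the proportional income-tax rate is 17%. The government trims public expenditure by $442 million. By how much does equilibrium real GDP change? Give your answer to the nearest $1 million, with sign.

−$778 million

Government-spending multiplier = 1/(1 − c(1−t)) = 1/(1 − 0.52×0.83) = 1/0.5684 ≈ 1.759.
ΔY = k × ΔG = (−$442 million) / 0.5684 ≈ −$778 million.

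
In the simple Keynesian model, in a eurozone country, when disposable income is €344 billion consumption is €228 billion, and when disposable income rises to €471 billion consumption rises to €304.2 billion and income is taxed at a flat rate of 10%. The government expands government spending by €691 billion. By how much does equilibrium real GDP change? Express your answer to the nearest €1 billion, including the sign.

+€1,502 billion

MPC = ΔC/ΔYd = (304.2 − 228)/(471 − 344) = 76.2/127 = 0.6.
Government-spending multiplier = 1/(1 − c(1−t)) = 1/(1 − 0.6×0.9) = 1/0.46 ≈ 2.174.
ΔY = k × ΔG = (+€691 billion) / 0.46 ≈ +€1,502 billion.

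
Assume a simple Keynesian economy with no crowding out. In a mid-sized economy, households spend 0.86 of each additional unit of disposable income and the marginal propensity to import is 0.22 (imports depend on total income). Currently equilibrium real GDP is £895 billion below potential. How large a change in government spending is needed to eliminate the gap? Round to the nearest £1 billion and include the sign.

+£322 billion

Spending multiplier = 1/(1 − c + m) = 1/(1 − 0.86 + 0.22) = 1/0.36 ≈ 2.778.
Need ΔY = +£895 billion, so ΔG = ΔY/k = (+£895 billion) × 0.36 ≈ +£322 billion.
The government should increase government spending by £322 billion.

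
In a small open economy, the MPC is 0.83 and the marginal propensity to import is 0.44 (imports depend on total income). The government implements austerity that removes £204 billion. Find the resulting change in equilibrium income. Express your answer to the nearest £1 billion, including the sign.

−£334 billion

Government-spending multiplier = 1/(1 − c + m) = 1/(1 − 0.83 + 0.44) = 1/0.61 ≈ 1.639.
ΔY = k × ΔG = (−£204 billion) / 0.61 ≈ −£334 billion.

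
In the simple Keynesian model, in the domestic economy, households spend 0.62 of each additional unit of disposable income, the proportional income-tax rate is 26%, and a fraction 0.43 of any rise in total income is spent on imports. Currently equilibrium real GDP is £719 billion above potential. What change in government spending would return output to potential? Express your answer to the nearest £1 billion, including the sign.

−£698 billion

Spending multiplier = 1/(1 − c(1−t) + m) = 1/(1 − 0.62×0.74 + 0.43) = 1/0.9712 ≈ 1.03.
Need ΔY = −£719 billion, so ΔG = ΔY/k = (−£719 billion) × 0.9712 ≈ −£698 billion.
The government should cut government spending by £698 billion.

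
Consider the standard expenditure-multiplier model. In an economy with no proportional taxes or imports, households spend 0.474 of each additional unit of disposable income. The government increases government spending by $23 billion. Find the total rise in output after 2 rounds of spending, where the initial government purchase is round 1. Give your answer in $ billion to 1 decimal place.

$33.9 billion

Round 1 adds ΔG = $23 billion; each later round is MPC = 0.474 times the previous.
After 2 rounds: 23 + 10.902 = ΔG·(1 − c^2)/(1 − c) = 23 × (1 − 0.224676)/0.526 ≈ $33.9 billion.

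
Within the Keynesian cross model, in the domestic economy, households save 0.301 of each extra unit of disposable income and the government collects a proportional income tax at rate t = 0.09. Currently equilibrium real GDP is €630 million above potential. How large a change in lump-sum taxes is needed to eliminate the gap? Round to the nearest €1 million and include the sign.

+€328 million

MPC = 1 − MPS = 1 − 0.301 = 0.699.
Spending multiplier = 1/(1 − c(1−t)) = 1/(1 − 0.699×0.91) = 1/0.36391 ≈ 2.748.
Tax multiplier = −c·k = −0.699/0.36391 ≈ −1.921. Need ΔY = −€630 million, so ΔT = ΔY/(−c·k) = −(−€630 million) × 0.36391 / 0.699 ≈ +€328 million.
The government should raise lump-sum taxes by €328 million.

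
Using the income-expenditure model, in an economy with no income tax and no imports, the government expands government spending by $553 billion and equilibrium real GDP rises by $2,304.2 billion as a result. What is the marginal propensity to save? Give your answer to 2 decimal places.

0.24

Implied spending multiplier k = ΔY/ΔG = 2,304.2/553 ≈ 4.1667.
Since k = 1/(1 − MPC), MPC = 1 − 1/k = 1 − ΔG/ΔY = 1 − 553/2,304.2 ≈ 0.76.
MPS = 1 − MPC = 0.24.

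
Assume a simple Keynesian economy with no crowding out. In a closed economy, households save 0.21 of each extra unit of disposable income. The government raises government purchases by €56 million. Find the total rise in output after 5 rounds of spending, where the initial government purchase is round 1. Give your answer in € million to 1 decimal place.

€184.6 million

MPC = 1 − MPS = 1 − 0.21 = 0.79.
Round 1 adds ΔG = €56 million; each later round is MPC = 0.79 times the previous.
After 5 rounds: 56 + 44.24 + 34.9496 + 27.610184 + 21.81204536 = ΔG·(1 − c^5)/(1 − c) = 56 × (1 − 0.3077056399)/0.21 ≈ €184.6 million.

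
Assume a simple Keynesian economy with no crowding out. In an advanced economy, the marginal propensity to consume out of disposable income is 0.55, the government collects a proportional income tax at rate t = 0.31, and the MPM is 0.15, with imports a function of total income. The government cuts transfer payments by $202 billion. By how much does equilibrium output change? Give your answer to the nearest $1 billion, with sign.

The transfer change shifts disposable income by −$202 billion, so first-round consumption changes by c·ΔTR = 0.55 × (−$202 billion) = −$111.1 billion.
Expenditure multiplier = 1/(1 − c(1−t) + m) = 1/(1 − 0.55×0.69 + 0.15) = 1/0.7705 ≈ 1.298.
The transfer multiplier is c × k ≈ 0.714, so ΔY = k × (c·ΔTR) = (−$111.1 billion) / 0.7705 ≈ −$144 billion.

−$144 billion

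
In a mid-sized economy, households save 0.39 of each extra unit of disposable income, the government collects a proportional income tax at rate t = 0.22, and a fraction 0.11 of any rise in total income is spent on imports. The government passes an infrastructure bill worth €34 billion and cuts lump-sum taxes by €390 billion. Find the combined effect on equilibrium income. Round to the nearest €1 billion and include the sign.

MPC = 1 − MPS = 1 − 0.39 = 0.61.
Expenditure multiplier = 1/(1 − c(1−t) + m) = 1/(1 − 0.61×0.78 + 0.11) = 1/0.6342 ≈ 1.577.
ΔG contributes k·ΔG = (+€34 billion) / 0.6342 ≈ +€53.6 billion.
ΔT of −€390 billion changes first-round spending by −c·ΔT = +€237.9 billion, contributing k·(−c·ΔT) = (+€237.9 billion) / 0.6342 ≈ +€375.1 billion.
Net ΔY = k(ΔG − c·ΔT) = (+€271.9 billion) / 0.6342 ≈ +€429 billion.

+€429 billion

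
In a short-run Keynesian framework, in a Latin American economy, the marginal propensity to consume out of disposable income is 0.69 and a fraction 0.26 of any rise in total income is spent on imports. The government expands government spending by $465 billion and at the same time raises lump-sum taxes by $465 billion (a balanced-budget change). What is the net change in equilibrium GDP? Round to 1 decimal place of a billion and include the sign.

Expenditure multiplier = 1/(1 − c + m) = 1/(1 − 0.69 + 0.26) = 1/0.57 ≈ 1.754.
ΔG contributes k·ΔG = (+$465 billion) / 0.57 ≈ +$815.8 billion.
ΔT of +$465 billion changes first-round spending by −c·ΔT = −$320.85 billion, contributing k·(−c·ΔT) = (−$320.85 billion) / 0.57 ≈ −$562.9 billion.
Net ΔY = k(ΔG − c·ΔT) = (+$144.15 billion) / 0.57 ≈ +$252.9 billion.

+$252.9 billion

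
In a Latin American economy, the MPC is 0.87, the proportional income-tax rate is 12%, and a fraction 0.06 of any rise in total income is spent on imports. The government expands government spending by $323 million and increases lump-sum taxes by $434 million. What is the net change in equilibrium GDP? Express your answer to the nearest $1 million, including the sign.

Expenditure multiplier = 1/(1 − c(1−t) + m) = 1/(1 − 0.87×0.88 + 0.06) = 1/0.2944 ≈ 3.397.
ΔG contributes k·ΔG = (+$323 million) / 0.2944 ≈ +$1,097.1 million.
ΔT of +$434 million changes first-round spending by −c·ΔT = −$377.58 million, contributing k·(−c·ΔT) = (−$377.58 million) / 0.2944 ≈ −$1,282.5 million.
Net ΔY = k(ΔG − c·ΔT) = (−$54.58 million) / 0.2944 ≈ −$185 million.

−$185 million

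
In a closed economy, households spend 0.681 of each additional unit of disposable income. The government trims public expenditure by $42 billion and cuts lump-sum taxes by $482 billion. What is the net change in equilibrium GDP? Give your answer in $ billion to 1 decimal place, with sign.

Expenditure multiplier = 1/(1 − MPC) = 1/(1 − 0.681) = 1/0.319 ≈ 3.135.
ΔG contributes k·ΔG = (−$42 billion) / 0.319 ≈ −$131.7 billion.
ΔT of −$482 billion changes first-round spending by −c·ΔT = +$328.242 billion, contributing k·(−c·ΔT) = (+$328.242 billion) / 0.319 ≈ +$1,029 billion.
Net ΔY = k(ΔG − c·ΔT) = (+$286.242 billion) / 0.319 ≈ +$897.3 billion.

+$897.3 billion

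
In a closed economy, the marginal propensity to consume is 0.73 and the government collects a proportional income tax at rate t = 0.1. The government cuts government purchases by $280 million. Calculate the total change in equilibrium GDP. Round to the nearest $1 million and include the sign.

−$816 million

Spending multiplier = 1/(1 − c(1−t)) = 1/(1 − 0.73×0.9) = 1/0.343 ≈ 2.915.
ΔY = k × ΔG = (−$280 million) / 0.343 ≈ −$816 million.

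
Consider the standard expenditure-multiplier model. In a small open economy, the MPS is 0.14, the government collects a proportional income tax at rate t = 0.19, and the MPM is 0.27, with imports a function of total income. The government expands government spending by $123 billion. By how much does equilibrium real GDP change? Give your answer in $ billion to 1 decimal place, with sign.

MPC = 1 − MPS = 1 − 0.14 = 0.86.
Government-spending multiplier = 1/(1 − c(1−t) + m) = 1/(1 − 0.86×0.81 + 0.27) = 1/0.5734 ≈ 1.744.
ΔY = k × ΔG = (+$123 billion) / 0.5734 ≈ +$214.5 billion.

+$214.5 billion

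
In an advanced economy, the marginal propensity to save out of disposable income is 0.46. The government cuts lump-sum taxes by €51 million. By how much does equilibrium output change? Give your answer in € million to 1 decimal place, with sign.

MPC = 1 − MPS = 1 − 0.46 = 0.54.
A lump-sum tax change of −€51 million shifts disposable income by +€51 million; first-round consumption changes by −c × ΔT = −0.54 × (−€51 million) = +€27.54 million.
Expenditure multiplier = 1/(1 − MPC) = 1/(1 − 0.54) = 1/0.46 ≈ 2.174.
The tax multiplier is −c × k ≈ −1.174, so ΔY = k × (−c·ΔT) = (+€27.54 million) / 0.46 ≈ +€59.9 million.

+€59.9 million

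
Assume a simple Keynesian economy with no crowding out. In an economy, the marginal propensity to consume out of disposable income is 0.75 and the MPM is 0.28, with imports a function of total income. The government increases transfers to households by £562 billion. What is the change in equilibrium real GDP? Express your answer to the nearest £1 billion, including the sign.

+£795 billion

The transfer change shifts disposable income by +£562 billion, so first-round consumption changes by c·ΔTR = 0.75 × (+£562 billion) = +£421.5 billion.
Expenditure multiplier = 1/(1 − c + m) = 1/(1 − 0.75 + 0.28) = 1/0.53 ≈ 1.887.
The transfer multiplier is c × k ≈ 1.415, so ΔY = k × (c·ΔTR) = (+£421.5 billion) / 0.53 ≈ +£795 billion.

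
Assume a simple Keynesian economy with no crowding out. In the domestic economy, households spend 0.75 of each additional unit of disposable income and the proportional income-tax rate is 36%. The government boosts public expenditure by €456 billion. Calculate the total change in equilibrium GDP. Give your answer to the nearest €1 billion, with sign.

Government-spending multiplier = 1/(1 − c(1−t)) = 1/(1 − 0.75×0.64) = 1/0.52 ≈ 1.923.
ΔY = k × ΔG = (+€456 billion) / 0.52 ≈ +€877 billion.

+€877 billion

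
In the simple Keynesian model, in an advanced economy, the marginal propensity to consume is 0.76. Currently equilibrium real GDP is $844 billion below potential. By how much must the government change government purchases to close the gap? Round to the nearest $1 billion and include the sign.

+$203 billion

Spending multiplier = 1/(1 − MPC) = 1/(1 − 0.76) = 1/0.24 ≈ 4.167.
Need ΔY = +$844 billion, so ΔG = ΔY/k = (+$844 billion) × 0.24 ≈ +$203 billion.
The government should increase government purchases by $203 billion.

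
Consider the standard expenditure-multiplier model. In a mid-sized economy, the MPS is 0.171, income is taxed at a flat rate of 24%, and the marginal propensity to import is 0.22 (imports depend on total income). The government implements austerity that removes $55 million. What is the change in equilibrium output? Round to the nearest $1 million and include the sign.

MPC = 1 − MPS = 1 − 0.171 = 0.829.
Expenditure multiplier = 1/(1 − c(1−t) + m) = 1/(1 − 0.829×0.76 + 0.22) = 1/0.58996 ≈ 1.695.
ΔY = k × ΔG = (−$55 million) / 0.58996 ≈ −$93 million.

−$93 million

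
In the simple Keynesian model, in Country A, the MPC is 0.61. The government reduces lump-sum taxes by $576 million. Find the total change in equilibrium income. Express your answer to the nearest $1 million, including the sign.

A lump-sum tax change of −$576 million shifts disposable income by +$576 million; first-round consumption changes by −c × ΔT = −0.61 × (−$576 million) = +$351.36 million.
Expenditure multiplier = 1/(1 − MPC) = 1/(1 − 0.61) = 1/0.39 ≈ 2.564.
The tax multiplier is −c × k ≈ −1.564, so ΔY = k × (−c·ΔT) = (+$351.36 million) / 0.39 ≈ +$901 million.

+$901 million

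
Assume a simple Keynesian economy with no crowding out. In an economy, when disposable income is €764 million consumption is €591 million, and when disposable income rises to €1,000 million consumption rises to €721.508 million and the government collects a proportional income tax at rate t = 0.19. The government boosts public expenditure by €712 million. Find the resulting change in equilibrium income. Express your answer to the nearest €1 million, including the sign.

MPC = ΔC/ΔYd = (721.508 − 591)/(1,000 − 764) = 130.508/236 = 0.553.
Spending multiplier = 1/(1 − c(1−t)) = 1/(1 − 0.553×0.81) = 1/0.55207 ≈ 1.811.
ΔY = k × ΔG = (+€712 million) / 0.55207 ≈ +€1,290 million.

+€1,290 million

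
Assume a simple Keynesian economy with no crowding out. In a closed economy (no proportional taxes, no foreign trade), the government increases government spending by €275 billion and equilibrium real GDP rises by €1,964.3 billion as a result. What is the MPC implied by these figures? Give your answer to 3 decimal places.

0.860

Implied spending multiplier k = ΔY/ΔG = 1,964.3/275 ≈ 7.1429.
Since k = 1/(1 − MPC), MPC = 1 − 1/k = 1 − ΔG/ΔY = 1 − 275/1,964.3 ≈ 0.860.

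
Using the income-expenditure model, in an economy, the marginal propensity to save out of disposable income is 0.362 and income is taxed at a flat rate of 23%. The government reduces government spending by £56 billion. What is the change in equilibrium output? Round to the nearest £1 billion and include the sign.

−£110 billion

MPC = 1 − MPS = 1 − 0.362 = 0.638.
Spending multiplier = 1/(1 − c(1−t)) = 1/(1 − 0.638×0.77) = 1/0.50874 ≈ 1.966.
ΔY = k × ΔG = (−£56 billion) / 0.50874 ≈ −£110 billion.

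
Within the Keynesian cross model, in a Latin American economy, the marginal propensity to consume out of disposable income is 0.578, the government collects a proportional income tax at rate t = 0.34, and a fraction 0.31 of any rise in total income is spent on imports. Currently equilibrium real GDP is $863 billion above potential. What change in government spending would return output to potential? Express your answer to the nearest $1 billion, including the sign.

Spending multiplier = 1/(1 − c(1−t) + m) = 1/(1 − 0.578×0.66 + 0.31) = 1/0.92852 ≈ 1.077.
Need ΔY = −$863 billion, so ΔG = ΔY/k = (−$863 billion) × 0.92852 ≈ −$801 billion.
The government should cut government spending by $801 billion.

−$801 billion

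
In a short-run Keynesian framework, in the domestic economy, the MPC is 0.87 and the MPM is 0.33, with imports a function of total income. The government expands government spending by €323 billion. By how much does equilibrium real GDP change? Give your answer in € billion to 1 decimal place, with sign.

Government-spending multiplier = 1/(1 − c + m) = 1/(1 − 0.87 + 0.33) = 1/0.46 ≈ 2.174.
ΔY = k × ΔG = (+€323 billion) / 0.46 ≈ +€702.2 billion.

+€702.2 billion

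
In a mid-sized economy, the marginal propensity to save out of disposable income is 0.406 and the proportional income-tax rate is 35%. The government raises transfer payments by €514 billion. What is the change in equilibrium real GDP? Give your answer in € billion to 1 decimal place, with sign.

+€497.3 billion

MPC = 1 − MPS = 1 − 0.406 = 0.594.
The transfer change shifts disposable income by +€514 billion, so first-round consumption changes by c·ΔTR = 0.594 × (+€514 billion) = +€305.316 billion.
Expenditure multiplier = 1/(1 − c(1−t)) = 1/(1 − 0.594×0.65) = 1/0.6139 ≈ 1.629.
The transfer multiplier is c × k ≈ 0.968, so ΔY = k × (c·ΔTR) = (+€305.316 billion) / 0.6139 ≈ +€497.3 billion.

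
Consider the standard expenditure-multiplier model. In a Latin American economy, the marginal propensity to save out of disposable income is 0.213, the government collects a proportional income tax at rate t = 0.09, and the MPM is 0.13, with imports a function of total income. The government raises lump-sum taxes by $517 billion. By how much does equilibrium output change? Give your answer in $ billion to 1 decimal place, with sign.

−$983.2 billion

MPC = 1 − MPS = 1 − 0.213 = 0.787.
A lump-sum tax change of +$517 billion shifts disposable income by −$517 billion; first-round consumption changes by −c × ΔT = −0.787 × (+$517 billion) = −$406.879 billion.
Expenditure multiplier = 1/(1 − c(1−t) + m) = 1/(1 − 0.787×0.91 + 0.13) = 1/0.41383 ≈ 2.416.
The tax multiplier is −c × k ≈ −1.902, so ΔY = k × (−c·ΔT) = (−$406.879 billion) / 0.41383 ≈ −$983.2 billion.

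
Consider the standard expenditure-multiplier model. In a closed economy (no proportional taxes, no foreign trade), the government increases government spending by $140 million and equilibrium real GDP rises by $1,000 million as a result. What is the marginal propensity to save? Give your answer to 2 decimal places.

Implied spending multiplier k = ΔY/ΔG = 1,000/140 ≈ 7.1429.
Since k = 1/(1 − MPC), MPC = 1 − 1/k = 1 − ΔG/ΔY = 1 − 140/1,000 = 0.86.
MPS = 1 − MPC = 0.14.

0.14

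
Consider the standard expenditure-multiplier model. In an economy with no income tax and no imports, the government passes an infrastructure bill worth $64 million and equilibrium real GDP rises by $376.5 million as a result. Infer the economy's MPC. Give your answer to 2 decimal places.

Implied spending multiplier k = ΔY/ΔG = 376.5/64 ≈ 5.8828.
Since k = 1/(1 − MPC), MPC = 1 − 1/k = 1 − ΔG/ΔY = 1 − 64/376.5 ≈ 0.83.

0.83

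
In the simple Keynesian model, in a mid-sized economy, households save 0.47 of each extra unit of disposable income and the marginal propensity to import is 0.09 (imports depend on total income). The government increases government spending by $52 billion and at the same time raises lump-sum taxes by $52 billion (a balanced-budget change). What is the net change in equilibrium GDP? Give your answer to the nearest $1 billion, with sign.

+$44 billion

MPC = 1 − MPS = 1 − 0.47 = 0.53.
Expenditure multiplier = 1/(1 − c + m) = 1/(1 − 0.53 + 0.09) = 1/0.56 ≈ 1.786.
ΔG contributes k·ΔG = (+$52 billion) / 0.56 ≈ +$92.9 billion.
ΔT of +$52 billion changes first-round spending by −c·ΔT = −$27.56 billion, contributing k·(−c·ΔT) = (−$27.56 billion) / 0.56 ≈ −$49.2 billion.
Net ΔY = k(ΔG − c·ΔT) = (+$24.44 billion) / 0.56 ≈ +$44 billion.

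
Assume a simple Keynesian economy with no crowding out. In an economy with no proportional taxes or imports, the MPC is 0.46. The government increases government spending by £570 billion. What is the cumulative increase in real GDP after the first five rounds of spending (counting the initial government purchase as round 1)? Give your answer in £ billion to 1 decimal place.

Round 1 adds ΔG = £570 billion; each later round is MPC = 0.46 times the previous.
After 5 rounds: 570 + 262.2 + 120.612 + 55.48152 + 25.5214992 = ΔG·(1 − c^5)/(1 − c) = 570 × (1 − 0.0205962976)/0.54 ≈ £1,033.8 billion.

£1,033.8 billion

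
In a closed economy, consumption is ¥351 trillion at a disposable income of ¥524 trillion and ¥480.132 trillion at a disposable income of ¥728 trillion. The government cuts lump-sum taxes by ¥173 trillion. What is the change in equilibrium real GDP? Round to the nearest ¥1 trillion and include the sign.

MPC = ΔC/ΔYd = (480.132 − 351)/(728 − 524) = 129.132/204 = 0.633.
A lump-sum tax change of −¥173 trillion shifts disposable income by +¥173 trillion; first-round consumption changes by −c × ΔT = −0.633 × (−¥173 trillion) = +¥109.509 trillion.
Expenditure multiplier = 1/(1 − MPC) = 1/(1 − 0.633) = 1/0.367 ≈ 2.725.
The tax multiplier is −c × k ≈ −1.725, so ΔY = k × (−c·ΔT) = (+¥109.509 trillion) / 0.367 ≈ +¥298 trillion.

+¥298 trillion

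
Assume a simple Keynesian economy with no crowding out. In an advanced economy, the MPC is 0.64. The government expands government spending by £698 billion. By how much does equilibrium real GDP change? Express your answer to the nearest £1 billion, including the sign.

+£1,939 billion

Spending multiplier = 1/(1 − MPC) = 1/(1 − 0.64) = 1/0.36 ≈ 2.778.
ΔY = k × ΔG = (+£698 billion) / 0.36 ≈ +£1,939 billion.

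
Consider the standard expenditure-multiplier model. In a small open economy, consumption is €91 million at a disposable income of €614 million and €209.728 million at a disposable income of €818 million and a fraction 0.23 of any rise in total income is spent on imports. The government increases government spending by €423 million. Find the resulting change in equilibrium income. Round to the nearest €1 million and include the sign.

MPC = ΔC/ΔYd = (209.728 − 91)/(818 − 614) = 118.728/204 = 0.582.
Expenditure multiplier = 1/(1 − c + m) = 1/(1 − 0.582 + 0.23) = 1/0.648 ≈ 1.543.
ΔY = k × ΔG = (+€423 million) / 0.648 ≈ +€653 million.

+€653 million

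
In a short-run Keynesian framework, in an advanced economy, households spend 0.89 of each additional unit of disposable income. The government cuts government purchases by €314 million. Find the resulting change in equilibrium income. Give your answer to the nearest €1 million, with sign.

Government-spending multiplier = 1/(1 − MPC) = 1/(1 − 0.89) = 1/0.11 ≈ 9.091.
ΔY = k × ΔG = (−€314 million) / 0.11 ≈ −€2,855 million.

−€2,855 million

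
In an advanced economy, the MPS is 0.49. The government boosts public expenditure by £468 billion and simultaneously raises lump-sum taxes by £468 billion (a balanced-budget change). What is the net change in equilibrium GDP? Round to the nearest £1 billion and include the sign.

+£468 billion

MPC = 1 − MPS = 1 − 0.49 = 0.51.
Expenditure multiplier = 1/(1 − MPC) = 1/(1 − 0.51) = 1/0.49 ≈ 2.041.
ΔG contributes k·ΔG = (+£468 billion) / 0.49 ≈ +£955.1 billion.
ΔT of +£468 billion changes first-round spending by −c·ΔT = −£238.68 billion, contributing k·(−c·ΔT) = (−£238.68 billion) / 0.49 ≈ −£487.1 billion.
With ΔG = ΔT and no other leakages, the balanced-budget multiplier is 1, so ΔY = ΔG = +£468 billion.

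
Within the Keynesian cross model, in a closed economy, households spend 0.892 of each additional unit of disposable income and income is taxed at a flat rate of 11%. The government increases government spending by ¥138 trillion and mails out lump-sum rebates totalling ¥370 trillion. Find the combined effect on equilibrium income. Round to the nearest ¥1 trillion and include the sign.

+¥2,271 trillion

Expenditure multiplier = 1/(1 − c(1−t)) = 1/(1 − 0.892×0.89) = 1/0.20612 ≈ 4.852.
ΔG contributes k·ΔG = (+¥138 trillion) / 0.20612 ≈ +¥669.5 trillion.
ΔT of −¥370 trillion changes first-round spending by −c·ΔT = +¥330.04 trillion, contributing k·(−c·ΔT) = (+¥330.04 trillion) / 0.20612 ≈ +¥1,601.2 trillion.
Net ΔY = k(ΔG − c·ΔT) = (+¥468.04 trillion) / 0.20612 ≈ +¥2,271 trillion.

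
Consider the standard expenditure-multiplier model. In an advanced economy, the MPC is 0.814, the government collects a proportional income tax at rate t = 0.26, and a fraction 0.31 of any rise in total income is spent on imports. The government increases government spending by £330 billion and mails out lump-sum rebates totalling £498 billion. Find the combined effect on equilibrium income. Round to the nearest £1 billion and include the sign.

+£1,039 billion

Expenditure multiplier = 1/(1 − c(1−t) + m) = 1/(1 − 0.814×0.74 + 0.31) = 1/0.70764 ≈ 1.413.
ΔG contributes k·ΔG = (+£330 billion) / 0.70764 ≈ +£466.3 billion.
ΔT of −£498 billion changes first-round spending by −c·ΔT = +£405.372 billion, contributing k·(−c·ΔT) = (+£405.372 billion) / 0.70764 ≈ +£572.9 billion.
Net ΔY = k(ΔG − c·ΔT) = (+£735.372 billion) / 0.70764 ≈ +£1,039 billion.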